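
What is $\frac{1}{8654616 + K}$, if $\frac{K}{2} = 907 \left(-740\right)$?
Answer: $\frac{1}{7312256} \approx 1.3676 \cdot 10^{-7}$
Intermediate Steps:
$K = -1342360$ ($K = 2 \cdot 907 \left(-740\right) = 2 \left(-671180\right) = -1342360$)
$\frac{1}{8654616 + K} = \frac{1}{8654616 - 1342360} = \frac{1}{7312256}$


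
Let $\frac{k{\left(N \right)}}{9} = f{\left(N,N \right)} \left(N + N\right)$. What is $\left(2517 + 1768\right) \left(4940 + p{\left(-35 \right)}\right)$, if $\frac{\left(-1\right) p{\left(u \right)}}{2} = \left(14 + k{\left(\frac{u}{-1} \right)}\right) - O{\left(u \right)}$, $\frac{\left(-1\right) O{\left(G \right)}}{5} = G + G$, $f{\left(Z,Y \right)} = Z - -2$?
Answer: $-175719280$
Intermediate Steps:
$f{\left(Z,Y \right)} = 2 + Z$ ($f{\left(Z,Y \right)} = Z + 2 = 2 + Z$)
$O{\left(G \right)} = - 10 G$ ($O{\left(G \right)} = - 5 \left(G + G\right) = - 5 \cdot 2 G = - 10 G$)
$k{\left(N \right)} = 18 N \left(2 + N\right)$ ($k{\left(N \right)} = 9 \left(2 + N\right) \left(N + N\right) = 9 \left(2 + N\right) 2 N = 9 \cdot 2 N \left(2 + N\right) = 18 N \left(2 + N\right)$)
$p{\left(u \right)} = -28 - 20 u + 36 u \left(2 - u\right)$ ($p{\left(u \right)} = - 2 \left(\left(14 + 18 \frac{u}{-1} \left(2 + \frac{u}{-1}\right)\right) - - 10 u\right) = - 2 \left(\left(14 + 18 u \left(-1\right) \left(2 + u \left(-1\right)\right)\right) + 10 u\right) = - 2 \left(\left(14 + 18 \left(- u\right) \left(2 - u\right)\right) + 10 u\right) = - 2 \left(\left(14 - 18 u \left(2 - u\right)\right) + 10 u\right) = - 2 \left(14 + 10 u - 18 u \left(2 - u\right)\right) = -28 - 20 u + 36 u \left(2 - u\right)$)
$\left(2517 + 1768\right) \left(4940 + p{\left(-35 \right)}\right) = \left(2517 + 1768\right) \left(4940 - \left(1848 + 44100\right)\right) = 4285 \left(4940 - 45948\right) = 4285 \left(-41008\right) = -175719280$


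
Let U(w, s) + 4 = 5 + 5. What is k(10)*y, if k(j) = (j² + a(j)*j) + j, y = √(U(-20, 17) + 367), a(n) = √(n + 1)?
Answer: 10*√373*(11 + √11) ≈ 2765.0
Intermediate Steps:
U(w, s) = 6 (U(w, s) = -4 + (5 + 5) = -4 + 10 = 6)
a(n) = √(1 + n)
y = √373 (y = √(6 + 367) = √373 ≈ 19.313)
k(j) = j + j² + j*√(1 + j) (k(j) = (j² + √(1 + j)*j) + j = (j² + j*√(1 + j)) + j = j + j² + j*√(1 + j))
k(10)*y = (10*(1 + 10 + √(1 + 10)))*√373 = (10*(1 + 10 + √11))*√373 = (10*(11 + √11))*√373 = (110 + 10*√11)*√373 = √373*(110 + 10*√11)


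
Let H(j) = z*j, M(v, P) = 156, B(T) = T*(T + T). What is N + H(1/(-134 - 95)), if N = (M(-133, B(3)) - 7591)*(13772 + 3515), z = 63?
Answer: -29433105568/229 ≈ -1.2853e+8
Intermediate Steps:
B(T) = 2*T² (B(T) = T*(2*T) = 2*T²)
N = -128528845 (N = (156 - 7591)*(13772 + 3515) = -7435*17287 = -128528845)
H(j) = 63*j
N + H(1/(-134 - 95)) = -128528845 + 63/(-134 - 95) = -128528845 + 63/(-229) = -128528845 + 63*(-1/229) = -128528845 - 63/229 = -29433105568/229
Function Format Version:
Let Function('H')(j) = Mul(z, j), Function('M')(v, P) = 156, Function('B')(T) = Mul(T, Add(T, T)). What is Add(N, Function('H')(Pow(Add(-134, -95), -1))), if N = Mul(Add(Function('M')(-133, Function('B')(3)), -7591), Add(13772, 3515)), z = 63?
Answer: Rational(-29433105568, 229) ≈ -1.2853e+8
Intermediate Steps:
Function('B')(T) = Mul(2, Pow(T, 2)) (Function('B')(T) = Mul(T, Mul(2, T)) = Mul(2, Pow(T, 2)))
N = -128528845 (N = Mul(Add(156, -7591), Add(13772, 3515)) = Mul(-7435, 17287) = -128528845)
Function('H')(j) = Mul(63, j)
Add(N, Function('H')(Pow(Add(-134, -95), -1))) = Add(-128528845, Mul(63, Pow(Add(-134, -95), -1))) = Add(-128528845, Mul(63, Pow(-229, -1))) = Add(-128528845, Mul(63, Rational(-1, 229))) = Add(-128528845, Rational(-63, 229)) = Rational(-29433105568, 229)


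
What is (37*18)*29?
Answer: 19314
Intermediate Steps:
(37*18)*29 = 666*29 = 19314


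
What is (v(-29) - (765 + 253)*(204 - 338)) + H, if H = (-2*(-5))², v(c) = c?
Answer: 136483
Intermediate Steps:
H = 100 (H = 10² = 100)
(v(-29) - (765 + 253)*(204 - 338)) + H = (-29 - (765 + 253)*(204 - 338)) + 100 = (-29 - 1018*(-134)) + 100 = (-29 - 1*(-136412)) + 100 = (-29 + 136412) + 100 = 136383 + 100 = 136483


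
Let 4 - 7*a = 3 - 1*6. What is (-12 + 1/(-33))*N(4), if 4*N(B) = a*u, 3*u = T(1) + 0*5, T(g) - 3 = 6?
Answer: -397/44 ≈ -9.0227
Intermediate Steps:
T(g) = 9 (T(g) = 3 + 6 = 9)
u = 3 (u = (9 + 0*5)/3 = (9 + 0)/3 = (⅓)*9 = 3)
a = 1 (a = 4/7 - (3 - 1*6)/7 = 4/7 - (3 - 6)/7 = 4/7 - ⅐*(-3) = 4/7 + 3/7 = 1)
N(B) = ¾ (N(B) = (1*3)/4 = (¼)*3 = ¾)
(-12 + 1/(-33))*N(4) = (-12 + 1/(-33))*(¾) = (-12 - 1/33)*(¾) = -397/33*¾ = -397/44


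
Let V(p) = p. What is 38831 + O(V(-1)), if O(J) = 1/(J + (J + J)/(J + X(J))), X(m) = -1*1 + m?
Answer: 38828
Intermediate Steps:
X(m) = -1 + m
O(J) = 1/(J + 2*J/(-1 + 2*J)) (O(J) = 1/(J + (J + J)/(J + (-1 + J))) = 1/(J + (2*J)/(-1 + 2*J)) = 1/(J + 2*J/(-1 + 2*J)))
38831 + O(V(-1)) = 38831 + (-1 + 2*(-1))/((-1)*(1 + 2*(-1))) = 38831 - (-1 - 2)/(1 - 2) = 38831 - 1*(-3)/(-1) = 38831 - 1*(-1)*(-3) = 38831 - 3 = 38828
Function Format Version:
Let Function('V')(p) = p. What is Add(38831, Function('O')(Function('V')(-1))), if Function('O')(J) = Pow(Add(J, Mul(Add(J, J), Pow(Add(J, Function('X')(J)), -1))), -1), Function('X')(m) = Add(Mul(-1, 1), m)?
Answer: 38828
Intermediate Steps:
Function('X')(m) = Add(-1, m)
Function('O')(J) = Pow(Add(J, Mul(2, J, Pow(Add(-1, Mul(2, J)), -1))), -1) (Function('O')(J) = Pow(Add(J, Mul(Add(J, J), Pow(Add(J, Add(-1, J)), -1))), -1) = Pow(Add(J, Mul(Mul(2, J), Pow(Add(-1, Mul(2, J)), -1))), -1) = Pow(Add(J, Mul(2, J, Pow(Add(-1, Mul(2, J)), -1))), -1))
Add(38831, Function('O')(Function('V')(-1))) = Add(38831, Mul(Pow(-1, -1), Pow(Add(1, Mul(2, -1)), -1), Add(-1, Mul(2, -1)))) = Add(38831, Mul(-1, Pow(Add(1, -2), -1), Add(-1, -2))) = Add(38831, Mul(-1, Pow(-1, -1), -3)) = Add(38831, Mul(-1, -1, -3)) = Add(38831, -3) = 38828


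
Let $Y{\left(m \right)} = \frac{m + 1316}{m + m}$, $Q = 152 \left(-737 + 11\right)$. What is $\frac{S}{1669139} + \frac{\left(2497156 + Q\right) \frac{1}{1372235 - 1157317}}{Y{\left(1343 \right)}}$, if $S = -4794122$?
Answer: $\frac{3980546795479626}{476928896742859} \approx 8.3462$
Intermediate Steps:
$Q = -110352$ ($Q = 152 \left(-726\right) = -110352$)
$Y{\left(m \right)} = \frac{1316 + m}{2 m}$
$\frac{S}{1669139} + \frac{\left(2497156 + Q\right) \frac{1}{1372235 - 1157317}}{Y{\left(1343 \right)}} = - \frac{4794122}{1669139} + \frac{\left(2497156 - 110352\right) \frac{1}{1372235 - 1157317}}{\frac{1}{2} \cdot \frac{1}{1343} \left(1316 + 1343\right)} = \left(-4794122\right) \frac{1}{1669139} + \frac{2386804 \cdot \frac{1}{214918}}{\frac{1}{2} \cdot \frac{1}{1343} \cdot 2659} = - \frac{4794122}{1669139} + \frac{2386804 \cdot \frac{1}{214918}}{\frac{2659}{2686}} = - \frac{4794122}{1669139} + \frac{1193402}{107459} \cdot \frac{2686}{2659} = - \frac{4794122}{1669139} + \frac{3205477772}{285733481} = \frac{3980546795479626}{476928896742859}$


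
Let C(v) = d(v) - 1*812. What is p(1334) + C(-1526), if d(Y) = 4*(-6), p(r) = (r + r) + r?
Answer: 3166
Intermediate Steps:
p(r) = 3*r (p(r) = 2*r + r = 3*r)
d(Y) = -24
C(v) = -836 (C(v) = -24 - 1*812 = -24 - 812 = -836)
p(1334) + C(-1526) = 3*1334 - 836 = 4002 - 836 = 3166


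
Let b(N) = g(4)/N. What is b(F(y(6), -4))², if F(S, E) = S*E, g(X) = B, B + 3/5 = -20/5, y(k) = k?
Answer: 529/14400 ≈ 0.036736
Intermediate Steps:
B = -23/5 (B = -⅗ - 20/5 = -⅗ - 4*1 = -⅗ - 4 = -23/5 ≈ -4.6000)
g(X) = -23/5
F(S, E) = E*S
b(N) = -23/(5*N)
b(F(y(6), -4))² = (-23/(5*((-4*6))))² = (-23/5/(-24))² = (-23/5*(-1/24))² = (23/120)² = 529/14400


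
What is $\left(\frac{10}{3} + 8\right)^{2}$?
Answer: $\frac{1156}{9} \approx 128.44$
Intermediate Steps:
$\left(\frac{10}{3} + 8\right)^{2} = \left(\frac{34}{3}\right)^{2} = \frac{1156}{9}$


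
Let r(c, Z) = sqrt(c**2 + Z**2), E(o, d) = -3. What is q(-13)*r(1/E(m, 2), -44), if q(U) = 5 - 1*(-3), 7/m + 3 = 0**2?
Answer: 40*sqrt(697)/3 ≈ 352.01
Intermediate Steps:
m = -7/3 (m = 7/(-3 + 0**2) = 7/(-3 + 0) = 7/(-3) = 7*(-1/3) = -7/3 ≈ -2.3333)
q(U) = 8 (q(U) = 5 + 3 = 8)
r(c, Z) = sqrt(Z**2 + c**2)
q(-13)*r(1/E(m, 2), -44) = 8*sqrt((-44)**2 + (1/(-3))**2) = 8*sqrt(1936 + (-1/3)**2) = 8*sqrt(1936 + 1/9) = 8*sqrt(17425/9) = 8*(5*sqrt(697)/3) = 40*sqrt(697)/3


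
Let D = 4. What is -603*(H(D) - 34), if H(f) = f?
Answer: 18090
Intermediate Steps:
-603*(H(D) - 34) = -603*(4 - 34) = -603*(-30) = 18090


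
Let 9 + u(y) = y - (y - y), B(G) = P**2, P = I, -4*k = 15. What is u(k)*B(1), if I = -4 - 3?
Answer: -2499/4 ≈ -624.75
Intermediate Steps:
k = -15/4 (k = -1/4*15 = -15/4 ≈ -3.7500)
I = -7
P = -7
B(G) = 49 (B(G) = (-7)**2 = 49)
u(y) = -9 + y (u(y) = -9 + (y - (y - y)) = -9 + (y - 1*0) = -9 + (y + 0) = -9 + y)
u(k)*B(1) = (-9 - 15/4)*49 = -51/4*49 = -2499/4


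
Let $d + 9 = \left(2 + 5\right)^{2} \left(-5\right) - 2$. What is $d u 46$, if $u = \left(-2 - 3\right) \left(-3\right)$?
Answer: $-176640$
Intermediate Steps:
$d = -256$ ($d = -9 + \left(\left(2 + 5\right)^{2} \left(-5\right) - 2\right) = -9 + \left(7^{2} \left(-5\right) - 2\right) = -9 + \left(49 \left(-5\right) - 2\right) = -9 - 247 = -256$)
$u = 15$ ($u = \left(-5\right) \left(-3\right) = 15$)
$d u 46 = \left(-256\right) 15 \cdot 46 = \left(-3840\right) 46 = -176640$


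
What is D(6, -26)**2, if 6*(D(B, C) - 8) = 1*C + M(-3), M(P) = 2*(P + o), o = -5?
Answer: 1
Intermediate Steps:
M(P) = -10 + 2*P (M(P) = 2*(P - 5) = 2*(-5 + P) = -10 + 2*P)
D(B, C) = 16/3 + C/6 (D(B, C) = 8 + (1*C + (-10 + 2*(-3)))/6 = 8 + (C + (-10 - 6))/6 = 8 + (C - 16)/6 = 8 + (-16 + C)/6 = 8 + (-8/3 + C/6) = 16/3 + C/6)
D(6, -26)**2 = (16/3 + (1/6)*(-26))**2 = (16/3 - 13/3)**2 = 1**2 = 1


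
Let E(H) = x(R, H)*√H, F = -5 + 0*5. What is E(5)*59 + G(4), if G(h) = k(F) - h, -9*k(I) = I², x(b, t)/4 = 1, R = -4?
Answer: -61/9 + 236*√5 ≈ 520.93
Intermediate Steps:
x(b, t) = 4 (x(b, t) = 4*1 = 4)
F = -5 (F = -5 + 0 = -5)
E(H) = 4*√H
k(I) = -I²/9
G(h) = -25/9 - h (G(h) = -⅑*(-5)² - h = -⅑*25 - h = -25/9 - h)
E(5)*59 + G(4) = (4*√5)*59 + (-25/9 - 1*4) = 236*√5 + (-25/9 - 4) = 236*√5 - 61/9 = -61/9 + 236*√5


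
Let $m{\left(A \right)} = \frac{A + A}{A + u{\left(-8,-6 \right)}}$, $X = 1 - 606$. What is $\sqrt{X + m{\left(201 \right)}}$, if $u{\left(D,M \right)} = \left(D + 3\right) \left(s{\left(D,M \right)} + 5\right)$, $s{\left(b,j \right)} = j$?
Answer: $\frac{i \sqrt{6397742}}{103} \approx 24.557 i$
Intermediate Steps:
$X = -605$ ($X = 1 - 606 = -605$)
$u{\left(D,M \right)} = \left(3 + D\right) \left(5 + M\right)$ ($u{\left(D,M \right)} = \left(D + 3\right) \left(M + 5\right) = \left(3 + D\right) \left(5 + M\right)$)
$m{\left(A \right)} = \frac{2 A}{5 + A}$ ($m{\left(A \right)} = \frac{A + A}{A + \left(15 + 3 \left(-6\right) + 5 \left(-8\right) - -48\right)} = \frac{2 A}{A + \left(15 - 18 - 40 + 48\right)} = \frac{2 A}{A + 5} = \frac{2 A}{5 + A}$)
$\sqrt{X + m{\left(201 \right)}} = \sqrt{-605 + 2 \cdot 201 \frac{1}{5 + 201}} = \sqrt{-605 + 2 \cdot 201 \cdot \frac{1}{206}} = \sqrt{-605 + \frac{201}{103}} = \sqrt{- \frac{62114}{103}} = \frac{i \sqrt{6397742}}{103}$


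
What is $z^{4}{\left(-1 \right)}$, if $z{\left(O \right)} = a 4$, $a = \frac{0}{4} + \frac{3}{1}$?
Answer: $20736$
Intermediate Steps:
$a = 3$ ($a = 0 \cdot \frac{1}{4} + 3 \cdot 1 = 0 + 3 = 3$)
$z{\left(O \right)} = 12$ ($z{\left(O \right)} = 3 \cdot 4 = 12$)
$z^{4}{\left(-1 \right)} = 12^{4} = 20736$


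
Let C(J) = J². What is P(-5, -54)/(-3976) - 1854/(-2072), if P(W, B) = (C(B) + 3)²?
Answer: -315129123/147112 ≈ -2142.1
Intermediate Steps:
P(W, B) = (3 + B²)² (P(W, B) = (B² + 3)² = (3 + B²)²)
P(-5, -54)/(-3976) - 1854/(-2072) = (3 + (-54)²)²/(-3976) - 1854/(-2072) = (3 + 2916)²*(-1/3976) - 1854*(-1/2072) = 2919²*(-1/3976) + 927/1036 = 8520561*(-1/3976) + 927/1036 = -1217223/568 + 927/1036 = -315129123/147112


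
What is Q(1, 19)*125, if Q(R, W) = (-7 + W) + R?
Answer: 1625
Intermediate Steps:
Q(R, W) = -7 + R + W
Q(1, 19)*125 = (-7 + 1 + 19)*125 = 13*125 = 1625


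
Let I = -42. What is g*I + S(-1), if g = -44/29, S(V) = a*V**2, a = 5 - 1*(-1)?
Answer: 2022/29 ≈ 69.724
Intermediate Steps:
a = 6 (a = 5 + 1 = 6)
S(V) = 6*V**2
g = -44/29 ≈ -1.5172
g*I + S(-1) = -44/29*(-42) + 6*(-1)**2 = 1848/29 + 6*1 = 1848/29 + 6 = 2022/29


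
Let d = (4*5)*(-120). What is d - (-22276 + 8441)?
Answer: 11435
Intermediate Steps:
d = -2400 (d = 20*(-120) = -2400)
d - (-22276 + 8441) = -2400 - (-22276 + 8441) = -2400 - 1*(-13835) = -2400 + 13835 = 11435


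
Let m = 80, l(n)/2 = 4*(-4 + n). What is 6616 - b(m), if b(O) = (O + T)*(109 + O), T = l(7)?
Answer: -13040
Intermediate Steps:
l(n) = -32 + 8*n (l(n) = 2*(4*(-4 + n)) = 2*(-16 + 4*n) = -32 + 8*n)
T = 24 (T = -32 + 8*7 = -32 + 56 = 24)
b(O) = (24 + O)*(109 + O) (b(O) = (O + 24)*(109 + O) = (24 + O)*(109 + O))
6616 - b(m) = 6616 - (2616 + 80² + 133*80) = 6616 - (2616 + 6400 + 10640) = 6616 - 1*19656 = 6616 - 19656 = -13040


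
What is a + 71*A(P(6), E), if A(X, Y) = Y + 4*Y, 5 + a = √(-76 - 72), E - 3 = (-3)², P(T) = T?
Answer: 4255 + 2*I*√37 ≈ 4255.0 + 12.166*I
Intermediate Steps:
E = 12 (E = 3 + (-3)² = 3 + 9 = 12)
a = -5 + 2*I*√37 (a = -5 + √(-76 - 72) = -5 + √(-148) = -5 + 2*I*√37 ≈ -5.0 + 12.166*I)
A(X, Y) = 5*Y
a + 71*A(P(6), E) = (-5 + 2*I*√37) + 71*(5*12) = (-5 + 2*I*√37) + 71*60 = (-5 + 2*I*√37) + 4260 = 4255 + 2*I*√37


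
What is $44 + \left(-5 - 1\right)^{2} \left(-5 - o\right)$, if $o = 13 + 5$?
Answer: $-784$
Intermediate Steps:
$o = 18$
$44 + \left(-5 - 1\right)^{2} \left(-5 - o\right) = 44 + \left(-5 - 1\right)^{2} \left(-5 - 18\right) = 44 + \left(-6\right)^{2} \left(-5 - 18\right) = 44 + 36 \left(-23\right) = 44 - 828 = -784$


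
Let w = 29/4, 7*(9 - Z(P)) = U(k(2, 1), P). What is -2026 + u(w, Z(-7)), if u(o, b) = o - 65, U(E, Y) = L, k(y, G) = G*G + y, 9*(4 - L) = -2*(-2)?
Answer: -8335/4 ≈ -2083.8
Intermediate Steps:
L = 32/9 (L = 4 - (-2)*(-2)/9 = 4 - 1/9*4 = 4 - 4/9 = 32/9 ≈ 3.5556)
k(y, G) = y + G**2 (k(y, G) = G**2 + y = y + G**2)
U(E, Y) = 32/9
Z(P) = 535/63 (Z(P) = 9 - 1/7*32/9 = 9 - 32/63 = 535/63)
w = 29/4 (w = 29*(1/4) = 29/4 ≈ 7.2500)
u(o, b) = -65 + o
-2026 + u(w, Z(-7)) = -2026 + (-65 + 29/4) = -2026 - 231/4 = -8335/4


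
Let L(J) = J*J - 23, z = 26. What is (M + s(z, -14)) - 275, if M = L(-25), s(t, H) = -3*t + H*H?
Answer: 445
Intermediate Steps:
L(J) = -23 + J² (L(J) = J² - 23 = -23 + J²)
s(t, H) = H² - 3*t (s(t, H) = -3*t + H² = H² - 3*t)
M = 602 (M = -23 + (-25)² = -23 + 625 = 602)
(M + s(z, -14)) - 275 = (602 + ((-14)² - 3*26)) - 275 = (602 + (196 - 78)) - 275 = (602 + 118) - 275 = 720 - 275 = 445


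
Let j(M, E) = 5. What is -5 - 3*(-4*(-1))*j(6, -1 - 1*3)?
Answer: -65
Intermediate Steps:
-5 - 3*(-4*(-1))*j(6, -1 - 1*3) = -5 - 3*(-4*(-1))*5 = -5 - 12*5 = -5 - 3*20 = -5 - 60 = -65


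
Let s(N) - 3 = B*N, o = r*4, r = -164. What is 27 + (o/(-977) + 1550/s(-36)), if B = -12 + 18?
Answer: 4244105/208101 ≈ 20.394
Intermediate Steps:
B = 6
o = -656 (o = -164*4 = -656)
s(N) = 3 + 6*N
27 + (o/(-977) + 1550/s(-36)) = 27 + (-656/(-977) + 1550/(3 + 6*(-36))) = 27 + (-656*(-1/977) + 1550/(3 - 216)) = 27 + (656/977 + 1550/(-213)) = 27 + (656/977 + 1550*(-1/213)) = 27 + (656/977 - 1550/213) = 27 - 1374622/208101 = 4244105/208101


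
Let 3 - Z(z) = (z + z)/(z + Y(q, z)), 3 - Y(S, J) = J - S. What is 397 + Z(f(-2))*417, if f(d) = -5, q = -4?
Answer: -2522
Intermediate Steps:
Y(S, J) = 3 + S - J (Y(S, J) = 3 - (J - S) = 3 + (S - J) = 3 + S - J)
Z(z) = 3 + 2*z (Z(z) = 3 - (z + z)/(z + (3 - 4 - z)) = 3 - 2*z/(z + (-1 - z)) = 3 - 2*z/(-1) = 3 - 2*z*(-1) = 3 - (-2)*z = 3 + 2*z)
397 + Z(f(-2))*417 = 397 + (3 + 2*(-5))*417 = 397 + (3 - 10)*417 = 397 - 7*417 = 397 - 2919 = -2522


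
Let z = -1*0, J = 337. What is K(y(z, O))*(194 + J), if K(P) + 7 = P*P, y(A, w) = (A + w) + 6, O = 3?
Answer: 39294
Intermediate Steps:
z = 0
y(A, w) = 6 + A + w
K(P) = -7 + P² (K(P) = -7 + P*P = -7 + P²)
K(y(z, O))*(194 + J) = (-7 + (6 + 0 + 3)²)*(194 + 337) = (-7 + 9²)*531 = (-7 + 81)*531 = 74*531 = 39294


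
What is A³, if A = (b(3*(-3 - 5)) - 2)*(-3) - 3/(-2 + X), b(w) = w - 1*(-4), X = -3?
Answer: 36926037/125 ≈ 2.9541e+5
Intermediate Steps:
b(w) = 4 + w (b(w) = w + 4 = 4 + w)
A = 333/5 (A = ((4 + 3*(-3 - 5)) - 2)*(-3) - 3/(-2 - 3) = ((4 + 3*(-8)) - 2)*(-3) - 3/(-5) = ((4 - 24) - 2)*(-3) - 3*(-⅕) = (-20 - 2)*(-3) + ⅗ = -22*(-3) + ⅗ = 66 + ⅗ = 333/5 ≈ 66.600)
A³ = (333/5)³ = 36926037/125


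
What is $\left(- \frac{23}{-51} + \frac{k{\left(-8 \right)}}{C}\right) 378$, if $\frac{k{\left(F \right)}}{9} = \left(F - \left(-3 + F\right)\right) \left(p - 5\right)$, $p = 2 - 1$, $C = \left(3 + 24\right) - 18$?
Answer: $- \frac{74214}{17} \approx -4365.5$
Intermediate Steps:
$C = 9$ ($C = 27 - 18 = 9$)
$p = 1$ ($p = 2 - 1 = 1$)
$k{\left(F \right)} = -108$ ($k{\left(F \right)} = 9 \left(F - \left(-3 + F\right)\right) \left(1 - 5\right) = 9 \cdot 3 \left(-4\right) = 9 \left(-12\right) = -108$)
$\left(- \frac{23}{-51} + \frac{k{\left(-8 \right)}}{C}\right) 378 = \left(- \frac{23}{-51} - \frac{108}{9}\right) 378 = \left(\left(-23\right) \left(- \frac{1}{51}\right) - 12\right) 378 = \left(\frac{23}{51} - 12\right) 378 = \left(- \frac{589}{51}\right) 378 = - \frac{74214}{17}$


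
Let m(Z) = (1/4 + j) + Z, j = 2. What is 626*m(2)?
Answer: 5321/2 ≈ 2660.5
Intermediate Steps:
m(Z) = 9/4 + Z (m(Z) = (1/4 + 2) + Z = (1*(¼) + 2) + Z = (¼ + 2) + Z = 9/4 + Z)
626*m(2) = 626*(9/4 + 2) = 626*(17/4) = 5321/2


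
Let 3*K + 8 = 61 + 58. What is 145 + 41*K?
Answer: 1662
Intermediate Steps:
K = 37 (K = -8/3 + (61 + 58)/3 = -8/3 + (⅓)*119 = -8/3 + 119/3 = 37)
145 + 41*K = 145 + 41*37 = 145 + 1517 = 1662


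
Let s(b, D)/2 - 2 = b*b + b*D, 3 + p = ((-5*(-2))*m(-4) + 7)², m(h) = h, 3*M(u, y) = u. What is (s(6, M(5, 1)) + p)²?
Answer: 1397124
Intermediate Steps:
M(u, y) = u/3
p = 1086 (p = -3 + (-5*(-2)*(-4) + 7)² = -3 + (10*(-4) + 7)² = -3 + (-40 + 7)² = -3 + (-33)² = -3 + 1089 = 1086)
s(b, D) = 4 + 2*b² + 2*D*b (s(b, D) = 4 + 2*(b*b + b*D) = 4 + 2*(b² + D*b) = 4 + (2*b² + 2*D*b) = 4 + 2*b² + 2*D*b)
(s(6, M(5, 1)) + p)² = ((4 + 2*6² + 2*((⅓)*5)*6) + 1086)² = ((4 + 2*36 + 2*(5/3)*6) + 1086)² = ((4 + 72 + 20) + 1086)² = (96 + 1086)² = 1182² = 1397124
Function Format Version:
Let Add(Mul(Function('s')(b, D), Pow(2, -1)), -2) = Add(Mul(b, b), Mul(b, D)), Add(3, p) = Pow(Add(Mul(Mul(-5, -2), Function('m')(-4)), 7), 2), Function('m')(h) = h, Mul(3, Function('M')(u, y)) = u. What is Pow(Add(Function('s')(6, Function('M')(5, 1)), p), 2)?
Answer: 1397124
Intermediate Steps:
Function('M')(u, y) = Mul(Rational(1, 3), u)
p = 1086 (p = Add(-3, Pow(Add(Mul(Mul(-5, -2), -4), 7), 2)) = Add(-3, Pow(Add(Mul(10, -4), 7), 2)) = Add(-3, Pow(Add(-40, 7), 2)) = Add(-3, Pow(-33, 2)) = Add(-3, 1089) = 1086)
Function('s')(b, D) = Add(4, Mul(2, Pow(b, 2)), Mul(2, D, b)) (Function('s')(b, D) = Add(4, Mul(2, Add(Mul(b, b), Mul(b, D)))) = Add(4, Mul(2, Add(Pow(b, 2), Mul(D, b)))) = Add(4, Add(Mul(2, Pow(b, 2)), Mul(2, D, b))) = Add(4, Mul(2, Pow(b, 2)), Mul(2, D, b)))
Pow(Add(Function('s')(6, Function('M')(5, 1)), p), 2) = Pow(Add(Add(4, Mul(2, Pow(6, 2)), Mul(2, Mul(Rational(1, 3), 5), 6)), 1086), 2) = Pow(Add(Add(4, Mul(2, 36), Mul(2, Rational(5, 3), 6)), 1086), 2) = Pow(Add(Add(4, 72, 20), 1086), 2) = Pow(Add(96, 1086), 2) = Pow(1182, 2) = 1397124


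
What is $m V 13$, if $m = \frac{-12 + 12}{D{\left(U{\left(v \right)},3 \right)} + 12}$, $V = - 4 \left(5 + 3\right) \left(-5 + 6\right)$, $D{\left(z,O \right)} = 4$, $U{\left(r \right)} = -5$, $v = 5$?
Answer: $0$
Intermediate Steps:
$V = -32$ ($V = - 4 \cdot 8 \cdot 1 = \left(-4\right) 8 = -32$)
$m = 0$ ($m = \frac{-12 + 12}{4 + 12} = \frac{0}{16} = 0 \cdot \frac{1}{16} = 0$)
$m V 13 = 0 \left(-32\right) 13 = 0 \cdot 13 = 0$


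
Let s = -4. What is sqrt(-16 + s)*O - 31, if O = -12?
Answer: -31 - 24*I*sqrt(5) ≈ -31.0 - 53.666*I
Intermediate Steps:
sqrt(-16 + s)*O - 31 = sqrt(-16 - 4)*(-12) - 31 = sqrt(-20)*(-12) - 31 = (2*I*sqrt(5))*(-12) - 31 = -24*I*sqrt(5) - 31 = -31 - 24*I*sqrt(5)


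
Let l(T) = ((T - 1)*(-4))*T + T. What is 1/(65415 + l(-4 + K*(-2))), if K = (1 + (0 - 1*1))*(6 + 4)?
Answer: 1/65331 ≈ 1.5307e-5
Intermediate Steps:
K = 0 (K = (1 + (0 - 1))*10 = (1 - 1)*10 = 0*10 = 0)
l(T) = T + T*(4 - 4*T) (l(T) = ((-1 + T)*(-4))*T + T = (4 - 4*T)*T + T = T*(4 - 4*T) + T = T + T*(4 - 4*T))
1/(65415 + l(-4 + K*(-2))) = 1/(65415 + (-4 + 0*(-2))*(5 - 4*(-4 + 0*(-2)))) = 1/(65415 + (-4 + 0)*(5 - 4*(-4 + 0))) = 1/(65415 - 4*(5 - 4*(-4))) = 1/(65415 - 4*(5 + 16)) = 1/(65415 - 4*21) = 1/(65415 - 84) = 1/65331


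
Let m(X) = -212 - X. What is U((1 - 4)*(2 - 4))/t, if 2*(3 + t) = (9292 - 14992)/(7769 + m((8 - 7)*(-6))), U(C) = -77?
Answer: 194117/8513 ≈ 22.802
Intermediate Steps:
t = -8513/2521 (t = -3 + ((9292 - 14992)/(7769 + (-212 - (8 - 7)*(-6))))/2 = -3 + (-5700/(7769 + (-212 - (-6))))/2 = -3 + (-5700/(7769 + (-212 - 1*(-6))))/2 = -3 + (-5700/(7769 + (-212 + 6)))/2 = -3 + (-5700/(7769 - 206))/2 = -3 + (-5700/7563)/2 = -3 + (-5700*1/7563)/2 = -3 + (1/2)*(-1900/2521) = -3 - 950/2521 = -8513/2521 ≈ -3.3768)
U((1 - 4)*(2 - 4))/t = -77/(-8513/2521) = -77*(-2521/8513) = 194117/8513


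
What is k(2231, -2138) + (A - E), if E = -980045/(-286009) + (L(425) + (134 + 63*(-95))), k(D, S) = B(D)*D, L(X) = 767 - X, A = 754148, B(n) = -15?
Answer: 207696467683/286009 ≈ 7.2619e+5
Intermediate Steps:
k(D, S) = -15*D
E = -1574643536/286009 (E = -980045/(-286009) + ((767 - 1*425) + (134 + 63*(-95))) = -980045*(-1/286009) + ((767 - 425) + (134 - 5985)) = 980045/286009 + (342 - 5851) = 980045/286009 - 5509 = -1574643536/286009 ≈ -5505.6)
k(2231, -2138) + (A - E) = -15*2231 + (754148 - 1*(-1574643536/286009)) = -33465 + (754148 + 1574643536/286009) = -33465 + 217267758868/286009 = 207696467683/286009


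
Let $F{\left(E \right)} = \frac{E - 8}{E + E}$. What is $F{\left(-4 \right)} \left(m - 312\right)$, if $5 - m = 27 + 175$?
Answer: $- \frac{1527}{2} \approx -763.5$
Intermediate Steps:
$m = -197$ ($m = 5 - \left(27 + 175\right) = 5 - 202 = -197$)
$F{\left(E \right)} = \frac{-8 + E}{2 E}$
$F{\left(-4 \right)} \left(m - 312\right) = \frac{-8 - 4}{2 \left(-4\right)} \left(-197 - 312\right) = \frac{1}{2} \left(- \frac{1}{4}\right) \left(-12\right) \left(-509\right) = \frac{3}{2} \left(-509\right) = - \frac{1527}{2}$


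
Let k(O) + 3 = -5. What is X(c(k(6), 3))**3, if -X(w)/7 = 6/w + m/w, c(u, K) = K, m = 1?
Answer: -117649/27 ≈ -4357.4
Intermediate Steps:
k(O) = -8 (k(O) = -3 - 5 = -8)
X(w) = -49/w (X(w) = -7*(6/w + 1/w) = -49/w)
X(c(k(6), 3))**3 = (-49/3)**3 = -117649/27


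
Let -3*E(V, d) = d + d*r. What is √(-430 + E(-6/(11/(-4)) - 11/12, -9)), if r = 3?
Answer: I*√418 ≈ 20.445*I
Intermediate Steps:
E(V, d) = -4*d/3 (E(V, d) = -(d + d*3)/3 = -(d + 3*d)/3 = -4*d/3)
√(-430 + E(-6/(11/(-4)) - 11/12, -9)) = √(-430 - 4/3*(-9)) = √(-430 + 12) = √(-418) = I*√418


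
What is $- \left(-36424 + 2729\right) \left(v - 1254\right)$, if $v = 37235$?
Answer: $1212379795$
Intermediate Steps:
$- \left(-36424 + 2729\right) \left(v - 1254\right) = - \left(-36424 + 2729\right) \left(37235 - 1254\right) = - \left(-33695\right) \left(37235 - 1254\right) = - \left(-33695\right) 35981 = \left(-1\right) \left(-1212379795\right) = 1212379795$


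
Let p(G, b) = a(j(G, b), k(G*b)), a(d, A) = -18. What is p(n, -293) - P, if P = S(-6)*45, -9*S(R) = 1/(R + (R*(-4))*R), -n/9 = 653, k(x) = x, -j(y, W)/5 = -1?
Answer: -541/30 ≈ -18.033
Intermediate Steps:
j(y, W) = 5 (j(y, W) = -5*(-1) = 5)
n = -5877 (n = -9*653 = -5877)
S(R) = -1/(9*(R - 4*R²)) (S(R) = -1/(9*(R + (R*(-4))*R)) = -1/(9*(R + (-4*R)*R)) = -1/(9*(R - 4*R²)))
P = 1/30 (P = ((⅑)/(-6*(-1 + 4*(-6))))*45 = ((⅑)*(-⅙)/(-1 - 24))*45 = ((⅑)*(-⅙)/(-25))*45 = ((⅑)*(-⅙)*(-1/25))*45 = (1/1350)*45 = 1/30 ≈ 0.033333)
p(G, b) = -18
p(n, -293) - P = -18 - 1*1/30 = -18 - 1/30 = -541/30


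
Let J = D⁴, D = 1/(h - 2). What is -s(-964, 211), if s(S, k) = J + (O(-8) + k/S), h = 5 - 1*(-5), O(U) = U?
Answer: 8112911/987136 ≈ 8.2186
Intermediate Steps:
h = 10 (h = 5 + 5 = 10)
D = ⅛ (D = 1/(10 - 2) = 1/8 = ⅛ ≈ 0.12500)
J = 1/4096 (J = (⅛)⁴ = 1/4096 ≈ 0.00024414)
s(S, k) = -32767/4096 + k/S (s(S, k) = 1/4096 + (-8 + k/S) = -32767/4096 + k/S)
-s(-964, 211) = -(-32767/4096 + 211/(-964)) = -(-32767/4096 + 211*(-1/964)) = -(-32767/4096 - 211/964) = -1*(-8112911/987136) = 8112911/987136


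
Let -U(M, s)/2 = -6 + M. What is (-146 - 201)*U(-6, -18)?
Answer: -8328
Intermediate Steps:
U(M, s) = 12 - 2*M (U(M, s) = -2*(-6 + M) = 12 - 2*M)
(-146 - 201)*U(-6, -18) = (-146 - 201)*(12 - 2*(-6)) = -347*(12 + 12) = -347*24 = -8328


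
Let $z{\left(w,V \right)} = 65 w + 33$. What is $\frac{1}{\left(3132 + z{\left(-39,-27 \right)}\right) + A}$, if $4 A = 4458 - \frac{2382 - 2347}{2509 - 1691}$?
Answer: $\frac{3272}{5707969} \approx 0.00057323$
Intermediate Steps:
$z{\left(w,V \right)} = 33 + 65 w$
$A = \frac{3646609}{3272}$ ($A = \frac{4458 - \frac{2382 - 2347}{2509 - 1691}}{4} = \frac{4458 - \frac{35}{818}}{4} = \frac{1}{4} \cdot \frac{3646609}{818} = \frac{3646609}{3272} \approx 1114.5$)
$\frac{1}{\left(3132 + z{\left(-39,-27 \right)}\right) + A} = \frac{1}{\left(3132 + \left(33 + 65 \left(-39\right)\right)\right) + \frac{3646609}{3272}} = \frac{1}{\left(3132 + \left(33 - 2535\right)\right) + \frac{3646609}{3272}} = \frac{1}{\left(3132 - 2502\right) + \frac{3646609}{3272}} = \frac{1}{630 + \frac{3646609}{3272}} = \frac{1}{\frac{5707969}{3272}} = \frac{3272}{5707969}$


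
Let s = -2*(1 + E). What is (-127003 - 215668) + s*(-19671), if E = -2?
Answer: -382013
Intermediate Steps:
s = 2 (s = -2*(1 - 2) = -2*(-1) = 2)
(-127003 - 215668) + s*(-19671) = (-127003 - 215668) + 2*(-19671) = -342671 - 39342 = -382013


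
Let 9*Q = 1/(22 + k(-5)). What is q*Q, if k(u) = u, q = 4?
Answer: 4/153 ≈ 0.026144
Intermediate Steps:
Q = 1/153 (Q = 1/(9*(22 - 5)) = (1/9)/17 = (1/9)*(1/17) = 1/153 ≈ 0.0065359)
q*Q = 4*(1/153) = 4/153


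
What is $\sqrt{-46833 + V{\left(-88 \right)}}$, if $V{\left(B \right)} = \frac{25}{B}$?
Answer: $\frac{i \sqrt{90669238}}{44} \approx 216.41 i$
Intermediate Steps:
$\sqrt{-46833 + V{\left(-88 \right)}} = \sqrt{-46833 + \frac{25}{-88}} = \sqrt{-46833 + 25 \left(- \frac{1}{88}\right)} = \sqrt{-46833 - \frac{25}{88}} = \sqrt{- \frac{4121329}{88}} = \frac{i \sqrt{90669238}}{44}$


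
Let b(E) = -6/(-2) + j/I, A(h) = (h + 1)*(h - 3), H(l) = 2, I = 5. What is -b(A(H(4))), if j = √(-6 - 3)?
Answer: -3 - 3*I/5 ≈ -3.0 - 0.6*I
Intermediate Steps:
j = 3*I (j = √(-9) = 3*I ≈ 3.0*I)
A(h) = (1 + h)*(-3 + h)
b(E) = 3 + 3*I/5 (b(E) = -6/(-2) + (3*I)/5 = -6*(-½) + (3*I)*(⅕) = 3 + 3*I/5)
-b(A(H(4))) = -(3 + 3*I/5) = -3 - 3*I/5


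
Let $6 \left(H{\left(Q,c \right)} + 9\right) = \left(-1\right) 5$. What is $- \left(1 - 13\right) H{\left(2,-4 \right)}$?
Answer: $-118$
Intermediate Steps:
$H{\left(Q,c \right)} = - \frac{59}{6}$ ($H{\left(Q,c \right)} = -9 + \frac{\left(-1\right) 5}{6} = -9 + \frac{1}{6} \left(-5\right) = -9 - \frac{5}{6} = - \frac{59}{6}$)
$- \left(1 - 13\right) H{\left(2,-4 \right)} = - \frac{\left(1 - 13\right) \left(-59\right)}{6} = - \frac{\left(-12\right) \left(-59\right)}{6} = \left(-1\right) 118 = -118$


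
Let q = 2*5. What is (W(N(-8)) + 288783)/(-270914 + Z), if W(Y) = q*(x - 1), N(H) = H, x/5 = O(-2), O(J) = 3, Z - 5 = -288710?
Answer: -288923/559619 ≈ -0.51628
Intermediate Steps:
Z = -288705 (Z = 5 - 288710 = -288705)
x = 15 (x = 5*3 = 15)
q = 10
W(Y) = 140 (W(Y) = 10*(15 - 1) = 10*14 = 140)
(W(N(-8)) + 288783)/(-270914 + Z) = (140 + 288783)/(-270914 - 288705) = 288923/(-559619) = 288923*(-1/559619) = -288923/559619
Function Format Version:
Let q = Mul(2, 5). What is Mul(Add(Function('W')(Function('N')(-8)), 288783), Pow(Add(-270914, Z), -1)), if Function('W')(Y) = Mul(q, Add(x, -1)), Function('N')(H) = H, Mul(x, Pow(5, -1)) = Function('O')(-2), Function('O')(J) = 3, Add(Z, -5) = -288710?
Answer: Rational(-288923, 559619) ≈ -0.51628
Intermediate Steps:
Z = -288705 (Z = Add(5, -288710) = -288705)
x = 15 (x = Mul(5, 3) = 15)
q = 10
Function('W')(Y) = 140 (Function('W')(Y) = Mul(10, Add(15, -1)) = Mul(10, 14) = 140)
Mul(Add(Function('W')(Function('N')(-8)), 288783), Pow(Add(-270914, Z), -1)) = Mul(Add(140, 288783), Pow(Add(-270914, -288705), -1)) = Mul(288923, Pow(-559619, -1)) = Mul(288923, Rational(-1, 559619)) = Rational(-288923, 559619)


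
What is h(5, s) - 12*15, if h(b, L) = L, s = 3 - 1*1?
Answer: -178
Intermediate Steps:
s = 2 (s = 3 - 1 = 2)
h(5, s) - 12*15 = 2 - 12*15 = 2 - 180 = -178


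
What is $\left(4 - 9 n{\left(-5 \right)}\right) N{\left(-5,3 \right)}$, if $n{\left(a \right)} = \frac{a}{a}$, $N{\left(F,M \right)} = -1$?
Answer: $5$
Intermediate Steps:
$n{\left(a \right)} = 1$
$\left(4 - 9 n{\left(-5 \right)}\right) N{\left(-5,3 \right)} = \left(4 - 9\right) \left(-1\right) = \left(-5\right) \left(-1\right) = 5$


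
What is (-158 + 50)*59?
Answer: -6372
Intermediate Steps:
(-158 + 50)*59 = -108*59 = -6372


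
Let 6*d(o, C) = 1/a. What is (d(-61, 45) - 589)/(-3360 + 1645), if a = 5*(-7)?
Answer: 123691/360150 ≈ 0.34344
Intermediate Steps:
a = -35
d(o, C) = -1/210 (d(o, C) = (⅙)/(-35) = (⅙)*(-1/35) = -1/210)
(d(-61, 45) - 589)/(-3360 + 1645) = (-1/210 - 589)/(-3360 + 1645) = -123691/210/(-1715) = -123691/210*(-1/1715) = 123691/360150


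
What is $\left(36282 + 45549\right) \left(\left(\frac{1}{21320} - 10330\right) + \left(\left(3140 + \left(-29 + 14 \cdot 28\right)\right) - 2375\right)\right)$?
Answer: $- \frac{16054148856009}{21320} \approx -7.5301 \cdot 10^{8}$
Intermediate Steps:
$\left(36282 + 45549\right) \left(\left(\frac{1}{21320} - 10330\right) + \left(\left(3140 + \left(-29 + 14 \cdot 28\right)\right) - 2375\right)\right) = 81831 \left(\left(\frac{1}{21320} - 10330\right) + \left(\left(3140 + \left(-29 + 392\right)\right) - 2375\right)\right) = 81831 \left(- \frac{220235599}{21320} + \left(\left(3140 + 363\right) - 2375\right)\right) = 81831 \left(- \frac{220235599}{21320} + \left(3503 - 2375\right)\right) = 81831 \left(- \frac{220235599}{21320} + 1128\right) = 81831 \left(- \frac{196186639}{21320}\right) = - \frac{16054148856009}{21320}$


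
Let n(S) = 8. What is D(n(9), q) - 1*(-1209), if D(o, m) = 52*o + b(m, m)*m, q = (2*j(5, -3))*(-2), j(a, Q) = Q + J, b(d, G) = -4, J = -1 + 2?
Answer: 1593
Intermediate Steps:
J = 1
j(a, Q) = 1 + Q (j(a, Q) = Q + 1 = 1 + Q)
q = 8 (q = (2*(1 - 3))*(-2) = (2*(-2))*(-2) = -4*(-2) = 8)
D(o, m) = -4*m + 52*o (D(o, m) = 52*o - 4*m = -4*m + 52*o)
D(n(9), q) - 1*(-1209) = (-4*8 + 52*8) - 1*(-1209) = (-32 + 416) + 1209 = 384 + 1209 = 1593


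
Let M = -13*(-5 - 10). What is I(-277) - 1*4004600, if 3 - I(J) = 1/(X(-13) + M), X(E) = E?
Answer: -728836655/182 ≈ -4.0046e+6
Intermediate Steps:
M = 195 (M = -13*(-15) = 195)
I(J) = 545/182 (I(J) = 3 - 1/(-13 + 195) = 3 - 1/182 = 545/182)
I(-277) - 1*4004600 = 545/182 - 1*4004600 = 545/182 - 4004600 = -728836655/182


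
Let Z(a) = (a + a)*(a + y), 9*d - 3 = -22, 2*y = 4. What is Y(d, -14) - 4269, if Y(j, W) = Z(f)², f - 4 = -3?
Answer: -4233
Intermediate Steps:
y = 2 (y = (½)*4 = 2)
d = -19/9 (d = ⅓ + (⅑)*(-22) = ⅓ - 22/9 = -19/9 ≈ -2.1111)
f = 1 (f = 4 - 3 = 1)
Z(a) = 2*a*(2 + a) (Z(a) = (a + a)*(a + 2) = (2*a)*(2 + a) = 2*a*(2 + a))
Y(j, W) = 36 (Y(j, W) = (2*1*(2 + 1))² = (2*1*3)² = 6² = 36)
Y(d, -14) - 4269 = 36 - 4269 = -4233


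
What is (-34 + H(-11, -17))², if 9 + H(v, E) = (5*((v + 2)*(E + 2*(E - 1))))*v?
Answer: 690533284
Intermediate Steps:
H(v, E) = -9 + 5*v*(-2 + 3*E)*(2 + v) (H(v, E) = -9 + (5*((v + 2)*(E + 2*(E - 1))))*v = -9 + (5*((2 + v)*(E + 2*(-1 + E))))*v = -9 + (5*((2 + v)*(E + (-2 + 2*E))))*v = -9 + (5*((2 + v)*(-2 + 3*E)))*v = -9 + (5*((-2 + 3*E)*(2 + v)))*v = -9 + (5*(-2 + 3*E)*(2 + v))*v = -9 + 5*v*(-2 + 3*E)*(2 + v))
(-34 + H(-11, -17))² = (-34 + (-9 - 20*(-11) - 10*(-11)² + 15*(-17)*(-11)² + 30*(-17)*(-11)))² = (-34 + (-9 + 220 - 10*121 + 15*(-17)*121 + 5610))² = (-34 + (-9 + 220 - 1210 - 30855 + 5610))² = (-34 - 26244)² = (-26278)² = 690533284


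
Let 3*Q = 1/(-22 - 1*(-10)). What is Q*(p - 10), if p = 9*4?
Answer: -13/18 ≈ -0.72222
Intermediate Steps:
Q = -1/36 (Q = 1/(3*(-22 - 1*(-10))) = 1/(3*(-22 + 10)) = (⅓)/(-12) = (⅓)*(-1/12) = -1/36 ≈ -0.027778)
p = 36
Q*(p - 10) = -(36 - 10)/36 = -1/36*26 = -13/18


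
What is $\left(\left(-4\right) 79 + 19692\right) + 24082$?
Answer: $43458$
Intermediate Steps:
$\left(\left(-4\right) 79 + 19692\right) + 24082 = \left(-316 + 19692\right) + 24082 = 19376 + 24082 = 43458$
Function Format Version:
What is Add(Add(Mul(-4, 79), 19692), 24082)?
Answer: 43458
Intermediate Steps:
Add(Add(Mul(-4, 79), 19692), 24082) = Add(Add(-316, 19692), 24082) = Add(19376, 24082) = 43458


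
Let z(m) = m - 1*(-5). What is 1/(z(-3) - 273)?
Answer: -1/271 ≈ -0.0036900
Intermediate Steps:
z(m) = 5 + m (z(m) = m + 5 = 5 + m)
1/(z(-3) - 273) = 1/((5 - 3) - 273) = 1/(2 - 273) = 1/(-271) = -1/271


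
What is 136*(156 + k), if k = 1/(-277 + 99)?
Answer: 1888156/89 ≈ 21215.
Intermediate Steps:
k = -1/178 (k = 1/(-178) = -1/178 ≈ -0.0056180)
136*(156 + k) = 136*(156 - 1/178) = 136*(27767/178) = 1888156/89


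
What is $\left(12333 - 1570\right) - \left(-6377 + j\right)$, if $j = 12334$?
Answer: $4806$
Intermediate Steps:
$\left(12333 - 1570\right) - \left(-6377 + j\right) = \left(12333 - 1570\right) + \left(6377 - 12334\right) = 10763 + \left(6377 - 12334\right) = 10763 - 5957 = 4806$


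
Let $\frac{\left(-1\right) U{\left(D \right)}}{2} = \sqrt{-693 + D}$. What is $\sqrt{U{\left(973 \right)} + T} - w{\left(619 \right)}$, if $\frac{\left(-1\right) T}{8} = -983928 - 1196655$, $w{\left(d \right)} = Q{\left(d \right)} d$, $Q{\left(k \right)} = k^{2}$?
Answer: $-237176659 + 2 \sqrt{4361166 - \sqrt{70}} \approx -2.3717 \cdot 10^{8}$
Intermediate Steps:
$U{\left(D \right)} = - 2 \sqrt{-693 + D}$
$w{\left(d \right)} = d^{3}$ ($w{\left(d \right)} = d^{2} d = d^{3}$)
$T = 17444664$ ($T = - 8 \left(-983928 - 1196655\right) = \left(-8\right) \left(-2180583\right) = 17444664$)
$\sqrt{U{\left(973 \right)} + T} - w{\left(619 \right)} = \sqrt{- 2 \sqrt{-693 + 973} + 17444664} - 619^{3} = \sqrt{- 2 \sqrt{280} + 17444664} - 237176659 = \sqrt{- 2 \cdot 2 \sqrt{70} + 17444664} - 237176659 = \sqrt{- 4 \sqrt{70} + 17444664} - 237176659 = \sqrt{17444664 - 4 \sqrt{70}} - 237176659 = -237176659 + \sqrt{17444664 - 4 \sqrt{70}}$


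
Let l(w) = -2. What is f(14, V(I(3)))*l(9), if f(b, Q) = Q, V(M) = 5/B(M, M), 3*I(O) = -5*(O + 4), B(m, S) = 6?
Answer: -5/3 ≈ -1.6667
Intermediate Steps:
I(O) = -20/3 - 5*O/3 (I(O) = (-5*(O + 4))/3 = (-5*(4 + O))/3 = (-20 - 5*O)/3 = -20/3 - 5*O/3)
V(M) = ⅚ (V(M) = 5/6 = 5*(⅙) = ⅚)
f(14, V(I(3)))*l(9) = (⅚)*(-2) = -5/3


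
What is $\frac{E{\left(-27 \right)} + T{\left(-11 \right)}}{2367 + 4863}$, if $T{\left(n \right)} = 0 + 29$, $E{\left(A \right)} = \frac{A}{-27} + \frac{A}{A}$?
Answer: $\frac{31}{7230} \approx 0.0042877$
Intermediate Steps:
$E{\left(A \right)} = 1 - \frac{A}{27}$ ($E{\left(A \right)} = A \left(- \frac{1}{27}\right) + 1 = - \frac{A}{27} + 1 = 1 - \frac{A}{27}$)
$T{\left(n \right)} = 29$
$\frac{E{\left(-27 \right)} + T{\left(-11 \right)}}{2367 + 4863} = \frac{\left(1 - -1\right) + 29}{2367 + 4863} = \frac{\left(1 + 1\right) + 29}{7230} = \left(2 + 29\right) \frac{1}{7230} = 31 \cdot \frac{1}{7230} = \frac{31}{7230}$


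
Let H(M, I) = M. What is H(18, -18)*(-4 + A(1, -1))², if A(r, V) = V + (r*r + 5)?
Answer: 18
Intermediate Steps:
A(r, V) = 5 + V + r² (A(r, V) = V + (r² + 5) = V + (5 + r²) = 5 + V + r²)
H(18, -18)*(-4 + A(1, -1))² = 18*(-4 + (5 - 1 + 1²))² = 18*(-4 + (5 - 1 + 1))² = 18*(-4 + 5)² = 18*1² = 18*1 = 18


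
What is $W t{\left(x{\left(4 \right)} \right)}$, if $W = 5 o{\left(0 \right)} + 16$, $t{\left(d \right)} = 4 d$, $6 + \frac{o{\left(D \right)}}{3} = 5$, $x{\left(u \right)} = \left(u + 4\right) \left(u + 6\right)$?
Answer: $320$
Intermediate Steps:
$x{\left(u \right)} = \left(4 + u\right) \left(6 + u\right)$
$o{\left(D \right)} = -3$ ($o{\left(D \right)} = -18 + 3 \cdot 5 = -18 + 15 = -3$)
$W = 1$ ($W = 5 \left(-3\right) + 16 = -15 + 16 = 1$)
$W t{\left(x{\left(4 \right)} \right)} = 1 \cdot 4 \left(24 + 4^{2} + 10 \cdot 4\right) = 1 \cdot 4 \left(24 + 16 + 40\right) = 1 \cdot 4 \cdot 80 = 1 \cdot 320 = 320$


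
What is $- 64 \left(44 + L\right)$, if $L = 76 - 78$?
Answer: $-2688$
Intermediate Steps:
$L = -2$ ($L = 76 - 78 = -2$)
$- 64 \left(44 + L\right) = - 64 \left(44 - 2\right) = \left(-64\right) 42 = -2688$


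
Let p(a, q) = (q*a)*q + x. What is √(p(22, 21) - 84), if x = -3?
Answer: √9615 ≈ 98.056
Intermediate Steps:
p(a, q) = -3 + a*q² (p(a, q) = (q*a)*q - 3 = (a*q)*q - 3 = a*q² - 3 = -3 + a*q²)
√(p(22, 21) - 84) = √((-3 + 22*21²) - 84) = √((-3 + 22*441) - 84) = √((-3 + 9702) - 84) = √(9699 - 84) = √9615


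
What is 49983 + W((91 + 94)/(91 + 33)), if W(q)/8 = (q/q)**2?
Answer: 49991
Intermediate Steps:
W(q) = 8 (W(q) = 8*(q/q)**2 = 8*1**2 = 8*1 = 8)
49983 + W((91 + 94)/(91 + 33)) = 49983 + 8 = 49991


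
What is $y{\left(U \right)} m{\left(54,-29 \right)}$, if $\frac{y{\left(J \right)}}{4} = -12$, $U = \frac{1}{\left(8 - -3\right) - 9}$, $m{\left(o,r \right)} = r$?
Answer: $1392$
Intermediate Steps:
$U = \frac{1}{2}$ ($U = \frac{1}{\left(8 + 3\right) - 9} = \frac{1}{11 - 9} = \frac{1}{2} \approx 0.5$)
$y{\left(J \right)} = -48$ ($y{\left(J \right)} = 4 \left(-12\right) = -48$)
$y{\left(U \right)} m{\left(54,-29 \right)} = \left(-48\right) \left(-29\right) = 1392$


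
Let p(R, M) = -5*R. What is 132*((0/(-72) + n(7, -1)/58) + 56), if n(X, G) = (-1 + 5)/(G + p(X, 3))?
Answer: 643082/87 ≈ 7391.8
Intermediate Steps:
n(X, G) = 4/(G - 5*X) (n(X, G) = (-1 + 5)/(G - 5*X) = 4/(G - 5*X))
132*((0/(-72) + n(7, -1)/58) + 56) = 132*((0/(-72) + (4/(-1 - 5*7))/58) + 56) = 132*((0*(-1/72) + (4/(-1 - 35))*(1/58)) + 56) = 132*((0 + (4/(-36))*(1/58)) + 56) = 132*((0 + (4*(-1/36))*(1/58)) + 56) = 132*((0 - ⅑*1/58) + 56) = 132*((0 - 1/522) + 56) = 132*(-1/522 + 56) = 132*(29231/522) = 643082/87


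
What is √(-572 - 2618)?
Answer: I*√3190 ≈ 56.48*I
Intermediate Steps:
√(-572 - 2618) = √(-3190) = I*√3190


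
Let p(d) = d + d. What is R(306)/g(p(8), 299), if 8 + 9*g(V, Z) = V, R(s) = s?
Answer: 1377/4 ≈ 344.25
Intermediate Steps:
p(d) = 2*d
g(V, Z) = -8/9 + V/9
R(306)/g(p(8), 299) = 306/(-8/9 + (2*8)/9) = 306/(-8/9 + (1/9)*16) = 306/(-8/9 + 16/9) = 306/(8/9) = 306*(9/8) = 1377/4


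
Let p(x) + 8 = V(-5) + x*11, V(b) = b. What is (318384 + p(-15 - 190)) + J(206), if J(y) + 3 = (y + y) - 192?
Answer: 316333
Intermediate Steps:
J(y) = -195 + 2*y (J(y) = -3 + ((y + y) - 192) = -3 + (2*y - 192) = -3 + (-192 + 2*y) = -195 + 2*y)
p(x) = -13 + 11*x (p(x) = -8 + (-5 + x*11) = -8 + (-5 + 11*x) = -13 + 11*x)
(318384 + p(-15 - 190)) + J(206) = (318384 + (-13 + 11*(-15 - 190))) + (-195 + 2*206) = (318384 + (-13 + 11*(-205))) + (-195 + 412) = (318384 + (-13 - 2255)) + 217 = (318384 - 2268) + 217 = 316116 + 217 = 316333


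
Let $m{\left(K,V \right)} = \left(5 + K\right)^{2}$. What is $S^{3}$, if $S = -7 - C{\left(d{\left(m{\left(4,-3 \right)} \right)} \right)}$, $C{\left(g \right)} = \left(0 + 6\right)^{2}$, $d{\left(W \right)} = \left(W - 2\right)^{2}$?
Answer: $-79507$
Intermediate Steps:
$d{\left(W \right)} = \left(-2 + W\right)^{2}$
$C{\left(g \right)} = 36$ ($C{\left(g \right)} = 6^{2} = 36$)
$S = -43$ ($S = -7 - 36 = -43$)
$S^{3} = \left(-43\right)^{3} = -79507$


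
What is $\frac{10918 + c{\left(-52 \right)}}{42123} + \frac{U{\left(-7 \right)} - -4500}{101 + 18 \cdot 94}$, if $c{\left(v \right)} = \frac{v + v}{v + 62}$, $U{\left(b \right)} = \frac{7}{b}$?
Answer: $\frac{95031229}{34330245} \approx 2.7682$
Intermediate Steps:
$c{\left(v \right)} = \frac{2 v}{62 + v}$
$\frac{10918 + c{\left(-52 \right)}}{42123} + \frac{U{\left(-7 \right)} - -4500}{101 + 18 \cdot 94} = \frac{10918 + 2 \left(-52\right) \frac{1}{62 - 52}}{42123} + \frac{\frac{7}{-7} - -4500}{101 + 18 \cdot 94} = \left(10918 + 2 \left(-52\right) \frac{1}{10}\right) \frac{1}{42123} + \frac{7 \left(- \frac{1}{7}\right) + 4500}{101 + 1692} = \left(10918 + 2 \left(-52\right) \frac{1}{10}\right) \frac{1}{42123} + \frac{-1 + 4500}{1793} = \left(10918 - \frac{52}{5}\right) \frac{1}{42123} + 4499 \cdot \frac{1}{1793} = \frac{54538}{5} \cdot \frac{1}{42123} + \frac{409}{163} = \frac{54538}{210615} + \frac{409}{163} = \frac{95031229}{34330245}$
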